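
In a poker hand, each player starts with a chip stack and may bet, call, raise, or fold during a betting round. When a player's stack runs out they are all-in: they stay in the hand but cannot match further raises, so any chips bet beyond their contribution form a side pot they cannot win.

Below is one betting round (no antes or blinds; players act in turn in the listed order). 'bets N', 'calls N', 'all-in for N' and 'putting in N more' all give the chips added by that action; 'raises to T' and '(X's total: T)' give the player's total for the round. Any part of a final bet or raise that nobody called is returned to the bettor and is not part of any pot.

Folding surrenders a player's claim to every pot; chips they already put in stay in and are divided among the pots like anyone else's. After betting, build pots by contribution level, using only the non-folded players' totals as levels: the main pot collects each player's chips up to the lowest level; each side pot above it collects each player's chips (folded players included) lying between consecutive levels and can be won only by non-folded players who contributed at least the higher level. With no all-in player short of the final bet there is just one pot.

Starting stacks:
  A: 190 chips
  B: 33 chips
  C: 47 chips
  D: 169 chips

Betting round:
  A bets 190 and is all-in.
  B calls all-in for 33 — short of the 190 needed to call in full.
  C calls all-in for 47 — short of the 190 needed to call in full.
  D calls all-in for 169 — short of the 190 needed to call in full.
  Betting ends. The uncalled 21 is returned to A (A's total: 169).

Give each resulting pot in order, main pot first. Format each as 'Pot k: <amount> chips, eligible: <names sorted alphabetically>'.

Contributions (after 21 returned to A): A=169, B=33, C=47, D=169
Pot levels (distinct totals of non-folded players): 33, 47, 169
Layer 1-33: 33 each from A, B, C, D = 33*4 = 132 chips; eligible A, B, C, D
Layer 34-47: 14 each from A, C, D = 14*3 = 42 chips; eligible A, C, D
Layer 48-169: 122 each from A, D = 122*2 = 244 chips; eligible A, D

Pot 1: 132 chips, eligible: A, B, C, D
Pot 2: 42 chips, eligible: A, C, D
Pot 3: 244 chips, eligible: A, D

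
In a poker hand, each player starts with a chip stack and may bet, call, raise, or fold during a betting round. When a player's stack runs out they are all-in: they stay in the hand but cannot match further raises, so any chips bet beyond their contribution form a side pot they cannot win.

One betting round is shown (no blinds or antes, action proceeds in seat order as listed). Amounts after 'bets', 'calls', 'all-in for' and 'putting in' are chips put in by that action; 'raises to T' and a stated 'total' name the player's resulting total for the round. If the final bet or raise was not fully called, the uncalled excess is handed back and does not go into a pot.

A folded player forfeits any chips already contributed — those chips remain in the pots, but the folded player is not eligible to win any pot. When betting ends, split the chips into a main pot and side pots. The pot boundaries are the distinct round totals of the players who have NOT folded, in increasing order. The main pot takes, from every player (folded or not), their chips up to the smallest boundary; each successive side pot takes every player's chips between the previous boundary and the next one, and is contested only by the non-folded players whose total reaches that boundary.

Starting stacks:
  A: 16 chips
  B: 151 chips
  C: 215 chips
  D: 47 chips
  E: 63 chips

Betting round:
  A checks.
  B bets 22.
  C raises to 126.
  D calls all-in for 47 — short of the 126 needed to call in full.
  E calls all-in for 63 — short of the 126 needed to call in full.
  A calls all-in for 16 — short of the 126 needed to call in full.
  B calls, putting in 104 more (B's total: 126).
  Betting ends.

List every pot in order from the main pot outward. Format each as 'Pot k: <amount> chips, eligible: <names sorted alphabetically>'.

Pot 1: 80 chips, eligible: A, B, C, D, E
Pot 2: 124 chips, eligible: B, C, D, E
Pot 3: 48 chips, eligible: B, C, E
Pot 4: 126 chips, eligible: B, C

Derivation:
Contributions: A=16, B=126, C=126, D=47, E=63
Pot levels (distinct totals of non-folded players): 16, 47, 63, 126
Layer 1-16: 16 each from A, B, C, D, E = 16*5 = 80 chips; eligible A, B, C, D, E
Layer 17-47: 31 each from B, C, D, E = 31*4 = 124 chips; eligible B, C, D, E
Layer 48-63: 16 each from B, C, E = 16*3 = 48 chips; eligible B, C, E
Layer 64-126: 63 each from B, C = 63*2 = 126 chips; eligible B, C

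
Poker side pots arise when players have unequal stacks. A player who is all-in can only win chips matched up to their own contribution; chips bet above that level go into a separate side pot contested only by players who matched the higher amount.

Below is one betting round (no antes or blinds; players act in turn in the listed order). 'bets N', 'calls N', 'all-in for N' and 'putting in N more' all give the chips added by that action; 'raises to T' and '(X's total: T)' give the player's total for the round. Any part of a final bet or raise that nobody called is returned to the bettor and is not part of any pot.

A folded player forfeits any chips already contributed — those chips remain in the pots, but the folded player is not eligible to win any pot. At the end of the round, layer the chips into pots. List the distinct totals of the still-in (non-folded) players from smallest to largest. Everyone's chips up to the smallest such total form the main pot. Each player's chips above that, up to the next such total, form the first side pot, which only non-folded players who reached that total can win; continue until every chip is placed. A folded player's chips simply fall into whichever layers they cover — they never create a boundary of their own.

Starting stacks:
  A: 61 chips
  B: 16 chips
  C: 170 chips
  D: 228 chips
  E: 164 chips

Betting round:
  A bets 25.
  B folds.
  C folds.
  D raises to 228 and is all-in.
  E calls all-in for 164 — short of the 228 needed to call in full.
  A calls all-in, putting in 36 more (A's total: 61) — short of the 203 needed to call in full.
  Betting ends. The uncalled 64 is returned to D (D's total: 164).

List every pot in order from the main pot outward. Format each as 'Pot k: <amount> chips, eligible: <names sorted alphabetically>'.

Contributions (after 64 returned to D): A=61, D=164, E=164
Folded: B, C
Pot levels (distinct totals of non-folded players): 61, 164
Layer 1-61: 61 each from A, D, E = 61*3 = 183 chips; eligible A, D, E
Layer 62-164: 103 each from D, E = 103*2 = 206 chips; eligible D, E

Pot 1: 183 chips, eligible: A, D, E
Pot 2: 206 chips, eligible: D, E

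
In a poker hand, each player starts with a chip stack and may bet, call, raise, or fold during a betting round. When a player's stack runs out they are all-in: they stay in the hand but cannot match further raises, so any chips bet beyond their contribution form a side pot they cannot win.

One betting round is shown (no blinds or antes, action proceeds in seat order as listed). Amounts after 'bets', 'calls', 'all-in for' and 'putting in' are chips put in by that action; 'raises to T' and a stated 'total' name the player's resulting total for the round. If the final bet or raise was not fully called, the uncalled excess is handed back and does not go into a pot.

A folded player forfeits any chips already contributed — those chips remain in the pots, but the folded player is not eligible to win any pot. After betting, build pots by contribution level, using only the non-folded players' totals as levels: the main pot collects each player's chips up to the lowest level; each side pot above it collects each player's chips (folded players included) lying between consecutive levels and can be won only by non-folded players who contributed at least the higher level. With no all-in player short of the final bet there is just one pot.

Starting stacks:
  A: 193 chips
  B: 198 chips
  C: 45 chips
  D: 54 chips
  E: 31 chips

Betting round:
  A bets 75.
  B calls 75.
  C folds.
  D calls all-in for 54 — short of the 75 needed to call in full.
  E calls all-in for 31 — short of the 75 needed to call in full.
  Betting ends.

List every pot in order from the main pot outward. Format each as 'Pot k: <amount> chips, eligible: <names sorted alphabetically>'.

Contributions: A=75, B=75, D=54, E=31
Folded: C
Pot levels (distinct totals of non-folded players): 31, 54, 75
Layer 1-31: 31 each from A, B, D, E = 31*4 = 124 chips; eligible A, B, D, E
Layer 32-54: 23 each from A, B, D = 23*3 = 69 chips; eligible A, B, D
Layer 55-75: 21 each from A, B = 21*2 = 42 chips; eligible A, B

Pot 1: 124 chips, eligible: A, B, D, E
Pot 2: 69 chips, eligible: A, B, D
Pot 3: 42 chips, eligible: A, B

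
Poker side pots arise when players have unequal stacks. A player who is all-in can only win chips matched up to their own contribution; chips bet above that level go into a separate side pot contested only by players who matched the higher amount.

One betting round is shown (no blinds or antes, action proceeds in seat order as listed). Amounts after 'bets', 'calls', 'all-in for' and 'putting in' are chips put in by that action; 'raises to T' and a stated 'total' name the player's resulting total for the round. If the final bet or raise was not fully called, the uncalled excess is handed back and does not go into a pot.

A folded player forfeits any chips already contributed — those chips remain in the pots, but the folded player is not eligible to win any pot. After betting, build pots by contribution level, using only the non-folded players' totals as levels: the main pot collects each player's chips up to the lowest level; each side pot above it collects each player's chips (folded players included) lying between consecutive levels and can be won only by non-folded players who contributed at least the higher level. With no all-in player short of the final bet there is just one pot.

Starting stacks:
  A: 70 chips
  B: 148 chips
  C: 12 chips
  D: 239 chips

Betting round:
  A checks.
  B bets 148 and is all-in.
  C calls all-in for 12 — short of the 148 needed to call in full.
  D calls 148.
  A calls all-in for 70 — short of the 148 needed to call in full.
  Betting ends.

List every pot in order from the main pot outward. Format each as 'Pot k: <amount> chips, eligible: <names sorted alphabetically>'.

Pot 1: 48 chips, eligible: A, B, C, D
Pot 2: 174 chips, eligible: A, B, D
Pot 3: 156 chips, eligible: B, D

Derivation:
Contributions: A=70, B=148, C=12, D=148
Pot levels (distinct totals of non-folded players): 12, 70, 148
Layer 1-12: 12 each from A, B, C, D = 12*4 = 48 chips; eligible A, B, C, D
Layer 13-70: 58 each from A, B, D = 58*3 = 174 chips; eligible A, B, D
Layer 71-148: 78 each from B, D = 78*2 = 156 chips; eligible B, D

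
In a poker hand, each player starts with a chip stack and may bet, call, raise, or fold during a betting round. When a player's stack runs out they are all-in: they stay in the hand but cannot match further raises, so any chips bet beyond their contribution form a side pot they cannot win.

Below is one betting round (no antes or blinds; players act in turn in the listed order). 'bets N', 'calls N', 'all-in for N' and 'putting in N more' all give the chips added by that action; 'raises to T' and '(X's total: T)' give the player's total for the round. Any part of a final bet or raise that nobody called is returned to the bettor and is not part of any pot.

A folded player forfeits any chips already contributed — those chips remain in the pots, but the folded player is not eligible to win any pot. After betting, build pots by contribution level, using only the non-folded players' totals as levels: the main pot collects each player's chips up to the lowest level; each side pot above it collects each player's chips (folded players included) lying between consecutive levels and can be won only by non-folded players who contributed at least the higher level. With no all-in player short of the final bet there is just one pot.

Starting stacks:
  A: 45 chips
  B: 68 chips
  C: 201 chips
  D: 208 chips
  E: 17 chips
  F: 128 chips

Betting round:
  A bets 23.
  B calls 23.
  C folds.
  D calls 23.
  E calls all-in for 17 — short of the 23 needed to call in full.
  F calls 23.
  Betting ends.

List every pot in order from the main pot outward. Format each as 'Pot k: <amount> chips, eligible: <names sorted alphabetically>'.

Pot 1: 85 chips, eligible: A, B, D, E, F
Pot 2: 24 chips, eligible: A, B, D, F

Derivation:
Contributions: A=23, B=23, D=23, E=17, F=23
Folded: C
Pot levels (distinct totals of non-folded players): 17, 23
Layer 1-17: 17 each from A, B, D, E, F = 17*5 = 85 chips; eligible A, B, D, E, F
Layer 18-23: 6 each from A, B, D, F = 6*4 = 24 chips; eligible A, B, D, F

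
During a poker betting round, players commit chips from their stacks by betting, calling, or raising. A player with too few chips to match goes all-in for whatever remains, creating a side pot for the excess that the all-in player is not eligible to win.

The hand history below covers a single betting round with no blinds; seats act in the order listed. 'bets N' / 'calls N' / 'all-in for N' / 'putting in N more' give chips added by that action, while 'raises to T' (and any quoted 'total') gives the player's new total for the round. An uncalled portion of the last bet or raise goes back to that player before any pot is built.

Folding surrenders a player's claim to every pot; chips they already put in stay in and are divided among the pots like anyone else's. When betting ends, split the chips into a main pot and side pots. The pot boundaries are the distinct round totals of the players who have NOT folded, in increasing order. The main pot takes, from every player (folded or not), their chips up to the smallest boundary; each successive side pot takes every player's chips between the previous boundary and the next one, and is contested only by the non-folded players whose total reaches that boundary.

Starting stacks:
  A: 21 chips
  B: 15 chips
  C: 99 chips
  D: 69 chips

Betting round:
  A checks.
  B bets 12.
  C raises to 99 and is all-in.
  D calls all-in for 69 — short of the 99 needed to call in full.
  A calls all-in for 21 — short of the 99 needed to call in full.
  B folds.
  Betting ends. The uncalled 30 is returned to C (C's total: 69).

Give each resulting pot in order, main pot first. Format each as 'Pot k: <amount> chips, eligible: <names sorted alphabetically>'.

Contributions (after 30 returned to C): A=21, B=12, C=69, D=69
Folded: B
Pot levels (distinct totals of non-folded players): 21, 69
Layer 1-21: A 21 + B 12 + C 21 + D 21 = 75 chips; eligible A, C, D
Layer 22-69: 48 each from C, D = 48*2 = 96 chips; eligible C, D

Pot 1: 75 chips, eligible: A, C, D
Pot 2: 96 chips, eligible: C, D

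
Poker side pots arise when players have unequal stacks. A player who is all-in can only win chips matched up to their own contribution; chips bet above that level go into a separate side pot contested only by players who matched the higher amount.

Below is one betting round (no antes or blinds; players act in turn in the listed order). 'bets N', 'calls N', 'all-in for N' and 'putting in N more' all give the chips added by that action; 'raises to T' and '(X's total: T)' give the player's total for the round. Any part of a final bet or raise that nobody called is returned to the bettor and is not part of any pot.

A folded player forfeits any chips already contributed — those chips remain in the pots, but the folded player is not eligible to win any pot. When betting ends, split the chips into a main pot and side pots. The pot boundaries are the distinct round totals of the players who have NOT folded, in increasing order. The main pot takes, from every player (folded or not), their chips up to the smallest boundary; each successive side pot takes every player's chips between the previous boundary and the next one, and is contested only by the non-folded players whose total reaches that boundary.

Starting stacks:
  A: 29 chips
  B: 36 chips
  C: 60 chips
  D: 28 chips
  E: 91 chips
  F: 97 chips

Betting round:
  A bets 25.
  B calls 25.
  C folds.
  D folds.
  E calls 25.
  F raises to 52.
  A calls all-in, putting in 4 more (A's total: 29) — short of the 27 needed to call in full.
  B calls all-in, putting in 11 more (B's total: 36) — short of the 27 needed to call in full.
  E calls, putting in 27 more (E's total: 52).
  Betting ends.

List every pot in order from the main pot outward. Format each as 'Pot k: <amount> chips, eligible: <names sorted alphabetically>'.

Pot 1: 116 chips, eligible: A, B, E, F
Pot 2: 21 chips, eligible: B, E, F
Pot 3: 32 chips, eligible: E, F

Derivation:
Contributions: A=29, B=36, E=52, F=52
Folded: C, D
Pot levels (distinct totals of non-folded players): 29, 36, 52
Layer 1-29: 29 each from A, B, E, F = 29*4 = 116 chips; eligible A, B, E, F
Layer 30-36: 7 each from B, E, F = 7*3 = 21 chips; eligible B, E, F
Layer 37-52: 16 each from E, F = 16*2 = 32 chips; eligible E, F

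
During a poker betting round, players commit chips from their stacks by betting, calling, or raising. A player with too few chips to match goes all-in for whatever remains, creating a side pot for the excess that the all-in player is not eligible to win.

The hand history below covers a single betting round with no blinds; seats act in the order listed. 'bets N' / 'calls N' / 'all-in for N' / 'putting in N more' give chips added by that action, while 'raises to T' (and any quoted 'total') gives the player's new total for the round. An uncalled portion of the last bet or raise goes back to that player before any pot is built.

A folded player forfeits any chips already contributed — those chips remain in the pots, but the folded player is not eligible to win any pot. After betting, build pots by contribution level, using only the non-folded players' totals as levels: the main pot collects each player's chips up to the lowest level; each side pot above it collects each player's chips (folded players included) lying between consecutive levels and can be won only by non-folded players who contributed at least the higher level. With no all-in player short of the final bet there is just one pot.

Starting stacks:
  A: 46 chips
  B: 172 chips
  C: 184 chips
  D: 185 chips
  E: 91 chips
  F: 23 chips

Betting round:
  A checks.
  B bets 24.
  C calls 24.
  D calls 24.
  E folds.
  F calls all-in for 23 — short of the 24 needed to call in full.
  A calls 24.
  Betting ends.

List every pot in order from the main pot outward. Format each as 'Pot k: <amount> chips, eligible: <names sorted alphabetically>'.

Contributions: A=24, B=24, C=24, D=24, F=23
Folded: E
Pot levels (distinct totals of non-folded players): 23, 24
Layer 1-23: 23 each from A, B, C, D, F = 23*5 = 115 chips; eligible A, B, C, D, F
Layer 24-24: 1 each from A, B, C, D = 1*4 = 4 chips; eligible A, B, C, D

Pot 1: 115 chips, eligible: A, B, C, D, F
Pot 2: 4 chips, eligible: A, B, C, D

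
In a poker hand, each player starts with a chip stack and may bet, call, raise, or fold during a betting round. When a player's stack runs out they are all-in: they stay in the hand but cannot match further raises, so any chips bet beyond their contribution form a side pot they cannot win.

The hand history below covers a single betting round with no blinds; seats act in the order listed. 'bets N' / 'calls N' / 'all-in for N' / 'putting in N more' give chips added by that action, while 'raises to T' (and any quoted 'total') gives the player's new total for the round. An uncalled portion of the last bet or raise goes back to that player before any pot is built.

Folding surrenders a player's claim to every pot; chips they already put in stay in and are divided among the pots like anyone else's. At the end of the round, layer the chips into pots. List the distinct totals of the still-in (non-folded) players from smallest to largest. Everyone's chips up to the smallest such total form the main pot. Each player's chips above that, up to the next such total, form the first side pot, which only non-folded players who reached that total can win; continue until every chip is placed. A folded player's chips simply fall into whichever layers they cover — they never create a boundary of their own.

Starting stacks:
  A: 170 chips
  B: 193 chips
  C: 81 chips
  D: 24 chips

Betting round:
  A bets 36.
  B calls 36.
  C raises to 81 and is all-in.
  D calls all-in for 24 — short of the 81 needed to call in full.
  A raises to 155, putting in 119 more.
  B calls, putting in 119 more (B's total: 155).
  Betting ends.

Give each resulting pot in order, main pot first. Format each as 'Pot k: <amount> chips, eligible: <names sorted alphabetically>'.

Contributions: A=155, B=155, C=81, D=24
Pot levels (distinct totals of non-folded players): 24, 81, 155
Layer 1-24: 24 each from A, B, C, D = 24*4 = 96 chips; eligible A, B, C, D
Layer 25-81: 57 each from A, B, C = 57*3 = 171 chips; eligible A, B, C
Layer 82-155: 74 each from A, B = 74*2 = 148 chips; eligible A, B

Pot 1: 96 chips, eligible: A, B, C, D
Pot 2: 171 chips, eligible: A, B, C
Pot 3: 148 chips, eligible: A, B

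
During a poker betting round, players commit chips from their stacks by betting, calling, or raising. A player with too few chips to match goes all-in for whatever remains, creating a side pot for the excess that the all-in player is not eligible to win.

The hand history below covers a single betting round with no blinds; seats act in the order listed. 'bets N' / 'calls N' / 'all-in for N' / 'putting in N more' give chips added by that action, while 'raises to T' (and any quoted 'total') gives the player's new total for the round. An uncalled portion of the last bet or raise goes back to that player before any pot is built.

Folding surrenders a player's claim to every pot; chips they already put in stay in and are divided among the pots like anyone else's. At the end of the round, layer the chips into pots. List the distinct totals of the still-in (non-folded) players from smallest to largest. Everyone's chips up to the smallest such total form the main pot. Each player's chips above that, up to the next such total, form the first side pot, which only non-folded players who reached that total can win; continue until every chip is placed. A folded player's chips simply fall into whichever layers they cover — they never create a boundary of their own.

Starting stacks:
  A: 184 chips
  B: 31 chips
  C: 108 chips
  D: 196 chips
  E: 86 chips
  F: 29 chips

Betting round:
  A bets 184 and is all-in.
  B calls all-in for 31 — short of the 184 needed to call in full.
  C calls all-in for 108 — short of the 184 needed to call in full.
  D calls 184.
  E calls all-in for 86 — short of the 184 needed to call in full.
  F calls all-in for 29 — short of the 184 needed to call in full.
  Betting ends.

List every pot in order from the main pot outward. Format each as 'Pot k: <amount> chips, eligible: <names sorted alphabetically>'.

Pot 1: 174 chips, eligible: A, B, C, D, E, F
Pot 2: 10 chips, eligible: A, B, C, D, E
Pot 3: 220 chips, eligible: A, C, D, E
Pot 4: 66 chips, eligible: A, C, D
Pot 5: 152 chips, eligible: A, D

Derivation:
Contributions: A=184, B=31, C=108, D=184, E=86, F=29
Pot levels (distinct totals of non-folded players): 29, 31, 86, 108, 184
Layer 1-29: 29 each from A, B, C, D, E, F = 29*6 = 174 chips; eligible A, B, C, D, E, F
Layer 30-31: 2 each from A, B, C, D, E = 2*5 = 10 chips; eligible A, B, C, D, E
Layer 32-86: 55 each from A, C, D, E = 55*4 = 220 chips; eligible A, C, D, E
Layer 87-108: 22 each from A, C, D = 22*3 = 66 chips; eligible A, C, D
Layer 109-184: 76 each from A, D = 76*2 = 152 chips; eligible A, D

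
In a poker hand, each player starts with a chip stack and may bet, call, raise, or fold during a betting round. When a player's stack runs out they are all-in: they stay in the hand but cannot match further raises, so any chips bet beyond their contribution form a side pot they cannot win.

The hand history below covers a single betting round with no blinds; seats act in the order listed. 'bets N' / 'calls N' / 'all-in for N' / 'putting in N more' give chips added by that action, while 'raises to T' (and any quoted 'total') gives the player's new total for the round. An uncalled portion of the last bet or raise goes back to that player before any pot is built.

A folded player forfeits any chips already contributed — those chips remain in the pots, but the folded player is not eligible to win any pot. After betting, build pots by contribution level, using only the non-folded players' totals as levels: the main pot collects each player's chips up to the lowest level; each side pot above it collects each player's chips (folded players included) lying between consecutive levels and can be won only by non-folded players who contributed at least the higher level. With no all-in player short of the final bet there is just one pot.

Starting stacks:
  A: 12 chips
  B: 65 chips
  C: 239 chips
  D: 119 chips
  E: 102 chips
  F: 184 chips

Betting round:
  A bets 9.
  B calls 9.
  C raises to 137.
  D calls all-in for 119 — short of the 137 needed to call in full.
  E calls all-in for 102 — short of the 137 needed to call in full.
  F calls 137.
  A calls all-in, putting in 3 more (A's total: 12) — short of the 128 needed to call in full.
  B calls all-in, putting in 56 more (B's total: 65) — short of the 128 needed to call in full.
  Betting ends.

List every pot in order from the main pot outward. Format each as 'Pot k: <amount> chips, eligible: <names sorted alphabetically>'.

Pot 1: 72 chips, eligible: A, B, C, D, E, F
Pot 2: 265 chips, eligible: B, C, D, E, F
Pot 3: 148 chips, eligible: C, D, E, F
Pot 4: 51 chips, eligible: C, D, F
Pot 5: 36 chips, eligible: C, F

Derivation:
Contributions: A=12, B=65, C=137, D=119, E=102, F=137
Pot levels (distinct totals of non-folded players): 12, 65, 102, 119, 137
Layer 1-12: 12 each from A, B, C, D, E, F = 12*6 = 72 chips; eligible A, B, C, D, E, F
Layer 13-65: 53 each from B, C, D, E, F = 53*5 = 265 chips; eligible B, C, D, E, F
Layer 66-102: 37 each from C, D, E, F = 37*4 = 148 chips; eligible C, D, E, F
Layer 103-119: 17 each from C, D, F = 17*3 = 51 chips; eligible C, D, F
Layer 120-137: 18 each from C, F = 18*2 = 36 chips; eligible C, F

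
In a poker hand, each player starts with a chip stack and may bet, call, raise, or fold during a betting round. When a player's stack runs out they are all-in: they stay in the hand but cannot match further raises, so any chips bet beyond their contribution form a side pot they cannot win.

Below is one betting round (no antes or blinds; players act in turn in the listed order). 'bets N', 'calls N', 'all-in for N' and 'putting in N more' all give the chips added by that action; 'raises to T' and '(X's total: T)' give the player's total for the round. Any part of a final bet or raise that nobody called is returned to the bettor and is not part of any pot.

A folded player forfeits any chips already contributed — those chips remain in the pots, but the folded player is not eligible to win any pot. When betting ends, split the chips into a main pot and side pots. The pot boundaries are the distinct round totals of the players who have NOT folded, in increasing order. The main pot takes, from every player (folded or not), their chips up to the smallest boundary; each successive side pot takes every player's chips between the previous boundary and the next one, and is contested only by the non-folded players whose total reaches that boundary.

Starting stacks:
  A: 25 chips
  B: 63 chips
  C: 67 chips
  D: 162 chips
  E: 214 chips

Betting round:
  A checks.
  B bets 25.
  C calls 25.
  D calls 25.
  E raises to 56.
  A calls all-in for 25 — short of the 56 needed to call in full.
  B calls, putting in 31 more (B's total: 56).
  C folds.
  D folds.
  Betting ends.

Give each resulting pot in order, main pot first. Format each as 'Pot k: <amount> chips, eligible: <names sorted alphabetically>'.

Contributions: A=25, B=56, C=25, D=25, E=56
Folded: C, D
Pot levels (distinct totals of non-folded players): 25, 56
Layer 1-25: 25 each from A, B, C, D, E = 25*5 = 125 chips; eligible A, B, E
Layer 26-56: 31 each from B, E = 31*2 = 62 chips; eligible B, E

Pot 1: 125 chips, eligible: A, B, E
Pot 2: 62 chips, eligible: B, E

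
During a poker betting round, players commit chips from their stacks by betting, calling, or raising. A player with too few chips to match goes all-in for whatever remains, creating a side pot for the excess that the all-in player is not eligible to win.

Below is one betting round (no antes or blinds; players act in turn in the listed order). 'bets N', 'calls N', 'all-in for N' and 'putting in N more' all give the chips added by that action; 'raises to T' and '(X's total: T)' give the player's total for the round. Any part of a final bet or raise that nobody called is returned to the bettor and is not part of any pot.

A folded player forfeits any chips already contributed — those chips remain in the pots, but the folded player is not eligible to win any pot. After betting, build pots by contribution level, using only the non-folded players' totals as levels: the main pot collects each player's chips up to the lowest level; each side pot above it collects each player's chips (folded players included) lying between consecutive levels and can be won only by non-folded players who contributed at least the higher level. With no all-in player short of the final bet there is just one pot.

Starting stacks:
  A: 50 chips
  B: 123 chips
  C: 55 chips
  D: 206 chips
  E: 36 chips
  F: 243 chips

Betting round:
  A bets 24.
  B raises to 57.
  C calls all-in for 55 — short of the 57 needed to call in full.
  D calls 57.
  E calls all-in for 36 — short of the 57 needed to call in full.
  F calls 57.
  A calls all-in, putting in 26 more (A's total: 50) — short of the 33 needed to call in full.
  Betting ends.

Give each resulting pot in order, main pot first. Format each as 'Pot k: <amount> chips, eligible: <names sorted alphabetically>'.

Contributions: A=50, B=57, C=55, D=57, E=36, F=57
Pot levels (distinct totals of non-folded players): 36, 50, 55, 57
Layer 1-36: 36 each from A, B, C, D, E, F = 36*6 = 216 chips; eligible A, B, C, D, E, F
Layer 37-50: 14 each from A, B, C, D, F = 14*5 = 70 chips; eligible A, B, C, D, F
Layer 51-55: 5 each from B, C, D, F = 5*4 = 20 chips; eligible B, C, D, F
Layer 56-57: 2 each from B, D, F = 2*3 = 6 chips; eligible B, D, F

Pot 1: 216 chips, eligible: A, B, C, D, E, F
Pot 2: 70 chips, eligible: A, B, C, D, F
Pot 3: 20 chips, eligible: B, C, D, F
Pot 4: 6 chips, eligible: B, D, F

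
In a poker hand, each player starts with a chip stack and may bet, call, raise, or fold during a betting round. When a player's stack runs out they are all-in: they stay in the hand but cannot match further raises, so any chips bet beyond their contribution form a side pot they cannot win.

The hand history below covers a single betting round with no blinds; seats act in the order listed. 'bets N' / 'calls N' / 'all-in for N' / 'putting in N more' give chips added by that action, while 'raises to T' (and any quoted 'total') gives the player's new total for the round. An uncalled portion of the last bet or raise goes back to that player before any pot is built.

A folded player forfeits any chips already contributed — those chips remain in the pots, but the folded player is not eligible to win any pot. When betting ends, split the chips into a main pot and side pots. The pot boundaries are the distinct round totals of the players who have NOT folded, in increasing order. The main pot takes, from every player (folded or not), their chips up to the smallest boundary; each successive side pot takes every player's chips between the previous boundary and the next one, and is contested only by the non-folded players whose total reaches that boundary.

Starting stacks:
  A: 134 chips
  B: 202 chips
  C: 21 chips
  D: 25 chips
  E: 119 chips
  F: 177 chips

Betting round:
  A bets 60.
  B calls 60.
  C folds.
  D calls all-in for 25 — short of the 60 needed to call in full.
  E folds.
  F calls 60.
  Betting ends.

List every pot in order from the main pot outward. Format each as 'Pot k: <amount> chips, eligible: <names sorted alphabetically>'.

Pot 1: 100 chips, eligible: A, B, D, F
Pot 2: 105 chips, eligible: A, B, F

Derivation:
Contributions: A=60, B=60, D=25, F=60
Folded: C, E
Pot levels (distinct totals of non-folded players): 25, 60
Layer 1-25: 25 each from A, B, D, F = 25*4 = 100 chips; eligible A, B, D, F
Layer 26-60: 35 each from A, B, F = 35*3 = 105 chips; eligible A, B, F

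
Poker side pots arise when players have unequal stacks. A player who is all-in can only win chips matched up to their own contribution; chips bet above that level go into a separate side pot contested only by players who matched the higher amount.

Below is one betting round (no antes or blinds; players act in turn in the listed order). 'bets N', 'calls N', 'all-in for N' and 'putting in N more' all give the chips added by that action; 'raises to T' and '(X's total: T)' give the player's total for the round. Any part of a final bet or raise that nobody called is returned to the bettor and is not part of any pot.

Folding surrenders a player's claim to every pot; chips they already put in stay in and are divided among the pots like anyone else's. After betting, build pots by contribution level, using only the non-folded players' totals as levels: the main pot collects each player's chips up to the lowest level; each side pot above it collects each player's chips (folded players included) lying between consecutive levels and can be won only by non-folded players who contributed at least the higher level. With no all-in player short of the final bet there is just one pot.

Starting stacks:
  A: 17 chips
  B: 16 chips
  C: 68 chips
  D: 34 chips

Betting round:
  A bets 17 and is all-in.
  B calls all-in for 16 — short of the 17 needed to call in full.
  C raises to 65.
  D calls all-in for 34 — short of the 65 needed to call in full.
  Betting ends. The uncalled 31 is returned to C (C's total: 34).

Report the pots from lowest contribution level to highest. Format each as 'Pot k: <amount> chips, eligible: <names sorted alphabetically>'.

Contributions (after 31 returned to C): A=17, B=16, C=34, D=34
Pot levels (distinct totals of non-folded players): 16, 17, 34
Layer 1-16: 16 each from A, B, C, D = 16*4 = 64 chips; eligible A, B, C, D
Layer 17-17: 1 each from A, C, D = 1*3 = 3 chips; eligible A, C, D
Layer 18-34: 17 each from C, D = 17*2 = 34 chips; eligible C, D

Pot 1: 64 chips, eligible: A, B, C, D
Pot 2: 3 chips, eligible: A, C, D
Pot 3: 34 chips, eligible: C, D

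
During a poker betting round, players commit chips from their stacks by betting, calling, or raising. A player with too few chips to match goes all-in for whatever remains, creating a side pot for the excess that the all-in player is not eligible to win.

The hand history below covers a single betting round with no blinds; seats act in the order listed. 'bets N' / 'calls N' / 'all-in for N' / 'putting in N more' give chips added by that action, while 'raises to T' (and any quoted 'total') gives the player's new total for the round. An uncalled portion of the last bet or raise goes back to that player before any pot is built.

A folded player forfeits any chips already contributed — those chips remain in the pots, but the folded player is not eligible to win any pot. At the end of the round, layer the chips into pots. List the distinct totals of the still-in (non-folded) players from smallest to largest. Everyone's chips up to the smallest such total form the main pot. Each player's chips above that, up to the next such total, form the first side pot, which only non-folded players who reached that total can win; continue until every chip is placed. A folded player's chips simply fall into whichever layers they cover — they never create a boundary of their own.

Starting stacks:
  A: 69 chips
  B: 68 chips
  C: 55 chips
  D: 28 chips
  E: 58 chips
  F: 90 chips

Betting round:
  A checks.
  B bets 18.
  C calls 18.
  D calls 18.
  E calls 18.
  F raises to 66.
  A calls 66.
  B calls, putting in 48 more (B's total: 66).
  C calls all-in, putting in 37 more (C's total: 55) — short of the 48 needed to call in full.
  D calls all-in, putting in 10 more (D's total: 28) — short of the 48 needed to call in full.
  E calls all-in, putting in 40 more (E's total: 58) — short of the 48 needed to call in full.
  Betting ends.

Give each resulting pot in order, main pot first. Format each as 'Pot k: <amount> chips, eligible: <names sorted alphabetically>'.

Contributions: A=66, B=66, C=55, D=28, E=58, F=66
Pot levels (distinct totals of non-folded players): 28, 55, 58, 66
Layer 1-28: 28 each from A, B, C, D, E, F = 28*6 = 168 chips; eligible A, B, C, D, E, F
Layer 29-55: 27 each from A, B, C, E, F = 27*5 = 135 chips; eligible A, B, C, E, F
Layer 56-58: 3 each from A, B, E, F = 3*4 = 12 chips; eligible A, B, E, F
Layer 59-66: 8 each from A, B, F = 8*3 = 24 chips; eligible A, B, F

Pot 1: 168 chips, eligible: A, B, C, D, E, F
Pot 2: 135 chips, eligible: A, B, C, E, F
Pot 3: 12 chips, eligible: A, B, E, F
Pot 4: 24 chips, eligible: A, B, F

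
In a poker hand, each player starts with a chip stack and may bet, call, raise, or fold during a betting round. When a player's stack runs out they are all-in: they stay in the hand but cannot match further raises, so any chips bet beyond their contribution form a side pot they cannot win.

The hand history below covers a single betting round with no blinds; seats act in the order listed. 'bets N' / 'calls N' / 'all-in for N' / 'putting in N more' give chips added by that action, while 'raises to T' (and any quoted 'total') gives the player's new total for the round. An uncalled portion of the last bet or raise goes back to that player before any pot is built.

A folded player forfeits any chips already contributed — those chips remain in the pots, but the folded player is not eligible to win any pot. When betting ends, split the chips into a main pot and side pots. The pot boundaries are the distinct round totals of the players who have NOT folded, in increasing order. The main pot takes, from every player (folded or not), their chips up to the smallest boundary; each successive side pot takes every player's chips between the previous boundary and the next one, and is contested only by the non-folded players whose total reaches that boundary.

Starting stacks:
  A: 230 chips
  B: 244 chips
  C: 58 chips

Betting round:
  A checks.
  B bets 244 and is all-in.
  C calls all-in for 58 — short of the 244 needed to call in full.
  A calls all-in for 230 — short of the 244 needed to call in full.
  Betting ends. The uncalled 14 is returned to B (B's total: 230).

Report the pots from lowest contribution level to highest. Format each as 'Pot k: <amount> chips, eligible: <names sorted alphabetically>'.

Pot 1: 174 chips, eligible: A, B, C
Pot 2: 344 chips, eligible: A, B

Derivation:
Contributions (after 14 returned to B): A=230, B=230, C=58
Pot levels (distinct totals of non-folded players): 58, 230
Layer 1-58: 58 each from A, B, C = 58*3 = 174 chips; eligible A, B, C
Layer 59-230: 172 each from A, B = 172*2 = 344 chips; eligible A, B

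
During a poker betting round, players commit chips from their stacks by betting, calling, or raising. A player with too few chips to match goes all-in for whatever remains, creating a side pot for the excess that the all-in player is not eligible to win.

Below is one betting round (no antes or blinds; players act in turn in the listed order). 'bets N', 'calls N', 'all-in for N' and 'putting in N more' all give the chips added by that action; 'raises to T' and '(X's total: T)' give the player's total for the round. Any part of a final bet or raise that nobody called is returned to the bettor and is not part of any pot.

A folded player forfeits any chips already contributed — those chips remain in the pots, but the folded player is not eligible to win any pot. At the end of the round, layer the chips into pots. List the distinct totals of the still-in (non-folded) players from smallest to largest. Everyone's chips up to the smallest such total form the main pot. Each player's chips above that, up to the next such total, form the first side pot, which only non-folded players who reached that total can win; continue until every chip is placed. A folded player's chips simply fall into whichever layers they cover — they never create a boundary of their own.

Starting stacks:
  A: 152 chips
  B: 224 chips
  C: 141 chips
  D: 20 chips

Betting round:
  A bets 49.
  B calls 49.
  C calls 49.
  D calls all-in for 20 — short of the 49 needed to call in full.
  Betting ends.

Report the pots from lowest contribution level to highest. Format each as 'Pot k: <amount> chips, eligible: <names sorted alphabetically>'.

Pot 1: 80 chips, eligible: A, B, C, D
Pot 2: 87 chips, eligible: A, B, C

Derivation:
Contributions: A=49, B=49, C=49, D=20
Pot levels (distinct totals of non-folded players): 20, 49
Layer 1-20: 20 each from A, B, C, D = 20*4 = 80 chips; eligible A, B, C, D
Layer 21-49: 29 each from A, B, C = 29*3 = 87 chips; eligible A, B, C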